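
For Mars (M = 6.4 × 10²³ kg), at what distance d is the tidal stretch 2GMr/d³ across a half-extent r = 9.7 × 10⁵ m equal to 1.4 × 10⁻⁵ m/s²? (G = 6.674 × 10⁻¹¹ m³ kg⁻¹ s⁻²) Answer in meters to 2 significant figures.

1.8 × 10⁸ m

2GMr/d³ = a_tidal  ⇒  d = (2GMr / a_tidal)^(1/3)
d = (2 × 6.674×10⁻¹¹ × (6.4 × 10²³) × (9.7 × 10⁵) / (1.4 × 10⁻⁵))^(1/3)
  = 1.8 × 10⁸ m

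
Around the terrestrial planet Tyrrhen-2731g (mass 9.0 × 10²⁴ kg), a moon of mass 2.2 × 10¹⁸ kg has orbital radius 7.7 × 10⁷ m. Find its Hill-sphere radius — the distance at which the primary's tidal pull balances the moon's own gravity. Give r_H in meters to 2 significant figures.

3.3 × 10⁵ m

r_H ≈ a (m/3M)^(1/3)
    = (7.7 × 10⁷) × (2.2 × 10¹⁸ / (3 × 9.0 × 10²⁴))^(1/3)
    = 3.3 × 10⁵ m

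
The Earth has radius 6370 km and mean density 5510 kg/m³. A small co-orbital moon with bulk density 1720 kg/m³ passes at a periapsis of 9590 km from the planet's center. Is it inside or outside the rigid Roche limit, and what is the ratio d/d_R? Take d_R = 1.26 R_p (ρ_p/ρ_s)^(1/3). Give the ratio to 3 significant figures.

d_R = 1.26 × (6370 km) × (5510/1720)^(1/3) = 11830 km
d/d_R = (9590) / (11830) = 0.811
Since d/d_R < 1, the body is inside the Roche limit.

inside; d/d_R ≈ 0.811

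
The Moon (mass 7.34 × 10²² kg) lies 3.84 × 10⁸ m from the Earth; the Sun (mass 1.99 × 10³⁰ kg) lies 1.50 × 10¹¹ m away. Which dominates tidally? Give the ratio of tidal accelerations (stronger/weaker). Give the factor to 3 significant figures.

The Moon, by a factor of ≈ 2.20

Tidal stretch scales as M/d³; compute that for each body.
The Moon: (7.34 × 10²²) / (3.84 × 10⁸)³ = 1.296 × 10⁻³
The Sun: (1.99 × 10³⁰) / (1.50 × 10¹¹)³ = 5.896 × 10⁻⁴
Ratio (larger/smaller) = 2.20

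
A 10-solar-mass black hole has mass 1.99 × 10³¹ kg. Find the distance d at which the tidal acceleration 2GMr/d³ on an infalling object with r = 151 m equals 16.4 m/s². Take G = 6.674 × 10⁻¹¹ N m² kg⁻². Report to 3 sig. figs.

2GMr/d³ = a_tidal  ⇒  d = (2GMr / a_tidal)^(1/3)
d = (2 × 6.674×10⁻¹¹ × (1.99 × 10³¹) × (151) / (16.4))^(1/3)
  = 2.90 × 10⁷ m

2.90 × 10⁷ m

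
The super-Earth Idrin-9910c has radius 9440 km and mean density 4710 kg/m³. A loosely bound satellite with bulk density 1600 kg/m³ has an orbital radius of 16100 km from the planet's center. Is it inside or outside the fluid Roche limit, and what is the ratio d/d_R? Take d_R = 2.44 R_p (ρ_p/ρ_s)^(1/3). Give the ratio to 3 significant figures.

inside; d/d_R ≈ 0.488

d_R = 2.44 × (9440 km) × (4710/1600)^(1/3) = 33010 km
d/d_R = (16100) / (33010) = 0.488
Since d/d_R < 1, the body is inside the Roche limit.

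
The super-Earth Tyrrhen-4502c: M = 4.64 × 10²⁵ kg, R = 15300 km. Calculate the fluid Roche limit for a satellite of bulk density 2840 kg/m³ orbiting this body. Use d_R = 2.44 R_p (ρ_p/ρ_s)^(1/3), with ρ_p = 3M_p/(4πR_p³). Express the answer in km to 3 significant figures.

38400 km

ρ_p = 3M_p/(4πR_p³) = 3 × (4.64 × 10²⁵) / (4π × (1.53 × 10⁷ m)³) = 3090 kg/m³
d_R = 2.44 × 15300 km × (3090/2840)^(1/3)
    = 38400 km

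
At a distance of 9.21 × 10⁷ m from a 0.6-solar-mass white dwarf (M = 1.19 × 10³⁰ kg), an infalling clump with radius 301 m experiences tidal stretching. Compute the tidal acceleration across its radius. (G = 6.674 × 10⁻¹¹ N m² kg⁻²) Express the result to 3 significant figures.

6.12 × 10⁻² m/s²

Δa = 2GMr/d³
   = 2 × (6.674 × 10⁻¹¹) × (1.19 × 10³⁰) × (301) / (9.21 × 10⁷)³
   = 6.12 × 10⁻² m/s²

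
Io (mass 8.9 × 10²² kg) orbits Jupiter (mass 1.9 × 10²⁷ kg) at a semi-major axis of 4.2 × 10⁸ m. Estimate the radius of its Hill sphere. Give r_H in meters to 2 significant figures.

r_H ≈ a (m/3M)^(1/3)
    = (4.2 × 10⁸) × (8.9 × 10²² / (3 × 1.9 × 10²⁷))^(1/3)
    = 1.0 × 10⁷ m

1.0 × 10⁷ m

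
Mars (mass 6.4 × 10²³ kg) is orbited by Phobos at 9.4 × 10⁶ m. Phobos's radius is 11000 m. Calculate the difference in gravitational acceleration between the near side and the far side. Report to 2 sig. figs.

2.3 × 10⁻³ m/s²

Δg = 4GMr/d³
   = 4 × (6.674 × 10⁻¹¹) × (6.4 × 10²³) × (11000) / (9.4 × 10⁶)³
   = 2.3 × 10⁻³ m/s²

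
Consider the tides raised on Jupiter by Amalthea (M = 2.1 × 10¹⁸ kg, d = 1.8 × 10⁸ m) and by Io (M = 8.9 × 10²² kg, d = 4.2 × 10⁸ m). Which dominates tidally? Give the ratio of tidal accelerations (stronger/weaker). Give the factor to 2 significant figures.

Io, by a factor of ≈ 3300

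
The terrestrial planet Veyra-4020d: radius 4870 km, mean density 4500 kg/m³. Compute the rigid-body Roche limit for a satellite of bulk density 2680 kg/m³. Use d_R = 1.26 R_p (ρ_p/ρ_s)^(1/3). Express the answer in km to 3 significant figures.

d_R = 1.26 × 4870 km × (4500/2680)^(1/3)
    = 7290 km

7290 km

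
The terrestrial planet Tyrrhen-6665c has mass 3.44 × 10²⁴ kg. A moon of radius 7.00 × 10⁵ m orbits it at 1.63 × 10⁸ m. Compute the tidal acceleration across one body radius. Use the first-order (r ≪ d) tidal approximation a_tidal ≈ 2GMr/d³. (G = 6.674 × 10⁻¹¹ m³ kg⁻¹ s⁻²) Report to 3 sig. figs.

7.42 × 10⁻⁵ m/s²

Δg = 2GMr/d³
   = 2 × (6.674 × 10⁻¹¹) × (3.44 × 10²⁴) × (7.00 × 10⁵) / (1.63 × 10⁸)³
   = 7.42 × 10⁻⁵ m/s²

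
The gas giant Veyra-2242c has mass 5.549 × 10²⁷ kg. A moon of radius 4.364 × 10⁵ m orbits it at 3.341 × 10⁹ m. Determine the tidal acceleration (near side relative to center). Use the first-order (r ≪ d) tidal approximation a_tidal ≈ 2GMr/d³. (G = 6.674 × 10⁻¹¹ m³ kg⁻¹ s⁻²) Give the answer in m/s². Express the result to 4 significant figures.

8.667 × 10⁻⁶ m/s²

Δg = 2GMr/d³
   = 2 × (6.674 × 10⁻¹¹) × (5.549 × 10²⁷) × (4.364 × 10⁵) / (3.341 × 10⁹)³
   = 8.667 × 10⁻⁶ m/s²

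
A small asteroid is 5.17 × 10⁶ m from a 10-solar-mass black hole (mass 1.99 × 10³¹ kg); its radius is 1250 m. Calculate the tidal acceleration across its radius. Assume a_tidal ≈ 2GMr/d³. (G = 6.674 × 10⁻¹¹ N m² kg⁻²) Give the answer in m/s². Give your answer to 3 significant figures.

2.40 × 10⁴ m/s²

Δg = 2GMr/d³
   = 2 × (6.674 × 10⁻¹¹) × (1.99 × 10³¹) × (1250) / (5.17 × 10⁶)³
   = 2.40 × 10⁴ m/s²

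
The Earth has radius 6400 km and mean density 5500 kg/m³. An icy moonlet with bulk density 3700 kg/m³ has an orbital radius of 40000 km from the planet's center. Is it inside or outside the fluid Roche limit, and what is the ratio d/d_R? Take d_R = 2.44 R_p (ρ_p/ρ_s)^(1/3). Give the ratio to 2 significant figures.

d_R = 2.44 × (6400 km) × (5500/3700)^(1/3) = 17820 km
d/d_R = (40000) / (17820) = 2.2
Since d/d_R > 1, the body is outside the Roche limit.

outside; d/d_R ≈ 2.2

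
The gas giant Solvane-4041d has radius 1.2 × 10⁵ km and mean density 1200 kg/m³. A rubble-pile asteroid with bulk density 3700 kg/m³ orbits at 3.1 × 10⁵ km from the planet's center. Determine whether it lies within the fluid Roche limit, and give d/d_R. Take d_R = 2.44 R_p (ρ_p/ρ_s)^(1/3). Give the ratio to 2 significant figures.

outside; d/d_R ≈ 1.5

d_R = 2.44 × (1.2 × 10⁵ km) × (1200/3700)^(1/3) = 2.012 × 10⁵ km
d/d_R = (3.1 × 10⁵) / (2.012 × 10⁵) = 1.5
Since d/d_R > 1, the body is outside the Roche limit.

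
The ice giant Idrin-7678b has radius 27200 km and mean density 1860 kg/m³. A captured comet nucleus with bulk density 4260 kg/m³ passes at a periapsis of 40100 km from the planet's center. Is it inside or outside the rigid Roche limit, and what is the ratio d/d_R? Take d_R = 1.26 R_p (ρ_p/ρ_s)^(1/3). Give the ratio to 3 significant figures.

d_R = 1.26 × (27200 km) × (1860/4260)^(1/3) = 26000 km
d/d_R = (40100) / (26000) = 1.54
Since d/d_R > 1, the body is outside the Roche limit.

outside; d/d_R ≈ 1.54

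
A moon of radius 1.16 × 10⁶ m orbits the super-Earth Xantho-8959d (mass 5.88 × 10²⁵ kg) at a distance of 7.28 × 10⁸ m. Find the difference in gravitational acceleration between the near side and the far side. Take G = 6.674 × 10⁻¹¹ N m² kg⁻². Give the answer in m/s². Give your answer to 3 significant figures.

4.72 × 10⁻⁵ m/s²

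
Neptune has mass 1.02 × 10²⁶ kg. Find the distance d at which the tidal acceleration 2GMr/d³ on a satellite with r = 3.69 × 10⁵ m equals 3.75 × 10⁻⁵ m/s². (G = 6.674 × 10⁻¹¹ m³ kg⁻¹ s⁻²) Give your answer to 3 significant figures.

5.12 × 10⁸ m

2GMr/d³ = a_tidal  ⇒  d = (2GMr / a_tidal)^(1/3)
d = (2 × 6.674×10⁻¹¹ × (1.02 × 10²⁶) × (3.69 × 10⁵) / (3.75 × 10⁻⁵))^(1/3)
  = 5.12 × 10⁸ m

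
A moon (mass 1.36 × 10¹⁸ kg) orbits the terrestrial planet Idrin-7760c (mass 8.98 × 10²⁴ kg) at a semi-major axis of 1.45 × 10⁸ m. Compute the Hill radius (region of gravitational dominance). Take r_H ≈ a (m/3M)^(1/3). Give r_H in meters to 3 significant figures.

5.36 × 10⁵ m

r_H ≈ a (m/3M)^(1/3)
    = (1.45 × 10⁸) × (1.36 × 10¹⁸ / (3 × 8.98 × 10²⁴))^(1/3)
    = 5.36 × 10⁵ m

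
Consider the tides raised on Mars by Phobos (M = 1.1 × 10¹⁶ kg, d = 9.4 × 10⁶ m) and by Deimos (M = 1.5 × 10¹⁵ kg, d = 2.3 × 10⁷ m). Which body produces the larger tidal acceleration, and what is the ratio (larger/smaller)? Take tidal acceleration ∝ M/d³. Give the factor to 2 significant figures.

Phobos, by a factor of ≈ 110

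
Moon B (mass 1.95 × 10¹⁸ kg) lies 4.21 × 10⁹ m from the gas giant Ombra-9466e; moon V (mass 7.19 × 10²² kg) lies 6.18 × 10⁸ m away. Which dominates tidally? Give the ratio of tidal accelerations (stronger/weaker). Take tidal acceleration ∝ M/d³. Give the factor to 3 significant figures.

Tidal acceleration ∝ M/d³, so compare M/d³ for each.
Moon B: (1.95 × 10¹⁸) / (4.21 × 10⁹)³ = 2.613 × 10⁻¹¹
Moon V: (7.19 × 10²²) / (6.18 × 10⁸)³ = 3.046 × 10⁻⁴
Ratio (larger/smaller) = 1.17 × 10⁷

Moon V, by a factor of ≈ 1.17 × 10⁷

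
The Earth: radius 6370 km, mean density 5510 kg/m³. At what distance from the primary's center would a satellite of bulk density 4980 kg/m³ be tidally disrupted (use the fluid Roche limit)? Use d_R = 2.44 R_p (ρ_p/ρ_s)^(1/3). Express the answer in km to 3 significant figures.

16100 km

d_R = 2.44 × 6370 km × (5510/4980)^(1/3)
    = 16100 km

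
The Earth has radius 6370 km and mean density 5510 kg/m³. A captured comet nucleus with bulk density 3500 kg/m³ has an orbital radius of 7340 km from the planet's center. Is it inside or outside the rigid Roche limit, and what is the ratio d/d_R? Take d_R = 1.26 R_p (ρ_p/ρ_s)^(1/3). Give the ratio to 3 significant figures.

inside; d/d_R ≈ 0.786

d_R = 1.26 × (6370 km) × (5510/3500)^(1/3) = 9337 km
d/d_R = (7340) / (9337) = 0.786
Since d/d_R < 1, the body is inside the Roche limit.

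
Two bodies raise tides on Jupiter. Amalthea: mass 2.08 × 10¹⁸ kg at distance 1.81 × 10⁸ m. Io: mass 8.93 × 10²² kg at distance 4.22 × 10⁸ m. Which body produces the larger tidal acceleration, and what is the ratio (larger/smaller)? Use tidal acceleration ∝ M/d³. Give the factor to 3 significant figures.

Io, by a factor of ≈ 3390

The tide-raising term goes as M/d³ (the gradient of a 1/d² field).
Amalthea: (2.08 × 10¹⁸) / (1.81 × 10⁸)³ = 3.508 × 10⁻⁷
Io: (8.93 × 10²²) / (4.22 × 10⁸)³ = 1.188 × 10⁻³
Ratio (larger/smaller) = 3390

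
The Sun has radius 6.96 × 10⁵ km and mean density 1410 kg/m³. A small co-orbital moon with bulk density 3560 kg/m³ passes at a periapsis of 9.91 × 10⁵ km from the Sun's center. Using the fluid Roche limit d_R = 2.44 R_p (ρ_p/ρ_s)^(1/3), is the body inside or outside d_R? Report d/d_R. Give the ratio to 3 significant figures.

inside; d/d_R ≈ 0.795

d_R = 2.44 × (6.96 × 10⁵ km) × (1410/3560)^(1/3) = 1.247 × 10⁶ km
d/d_R = (9.91 × 10⁵) / (1.247 × 10⁶) = 0.795
Since d/d_R < 1, the body is inside the Roche limit.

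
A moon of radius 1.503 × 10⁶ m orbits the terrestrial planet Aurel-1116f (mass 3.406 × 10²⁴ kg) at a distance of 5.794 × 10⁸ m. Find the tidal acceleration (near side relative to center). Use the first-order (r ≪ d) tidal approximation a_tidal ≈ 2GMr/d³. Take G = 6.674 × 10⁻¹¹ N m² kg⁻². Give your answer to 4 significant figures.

3.513 × 10⁻⁶ m/s²

Δg = 2GMr/d³
   = 2 × (6.674 × 10⁻¹¹) × (3.406 × 10²⁴) × (1.503 × 10⁶) / (5.794 × 10⁸)³
   = 3.513 × 10⁻⁶ m/s²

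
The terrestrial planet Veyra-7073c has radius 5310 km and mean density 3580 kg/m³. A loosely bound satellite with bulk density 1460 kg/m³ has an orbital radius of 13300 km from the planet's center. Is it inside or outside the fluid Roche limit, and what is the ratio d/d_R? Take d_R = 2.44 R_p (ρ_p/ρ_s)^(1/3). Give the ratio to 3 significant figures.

d_R = 2.44 × (5310 km) × (3580/1460)^(1/3) = 17470 km
d/d_R = (13300) / (17470) = 0.761
Since d/d_R < 1, the body is inside the Roche limit.

inside; d/d_R ≈ 0.761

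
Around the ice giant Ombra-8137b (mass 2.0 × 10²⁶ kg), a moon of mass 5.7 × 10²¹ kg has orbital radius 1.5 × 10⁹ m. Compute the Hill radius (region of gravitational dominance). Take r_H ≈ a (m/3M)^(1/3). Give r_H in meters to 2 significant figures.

3.2 × 10⁷ m

r_H ≈ a (m/3M)^(1/3)
    = (1.5 × 10⁹) × (5.7 × 10²¹ / (3 × 2.0 × 10²⁶))^(1/3)
    = 3.2 × 10⁷ m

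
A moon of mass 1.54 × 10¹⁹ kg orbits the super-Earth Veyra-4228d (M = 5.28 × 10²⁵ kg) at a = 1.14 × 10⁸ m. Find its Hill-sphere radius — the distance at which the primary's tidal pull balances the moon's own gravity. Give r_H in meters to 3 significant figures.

5.24 × 10⁵ m

r_H ≈ a (m/3M)^(1/3)
    = (1.14 × 10⁸) × (1.54 × 10¹⁹ / (3 × 5.28 × 10²⁵))^(1/3)
    = 5.24 × 10⁵ m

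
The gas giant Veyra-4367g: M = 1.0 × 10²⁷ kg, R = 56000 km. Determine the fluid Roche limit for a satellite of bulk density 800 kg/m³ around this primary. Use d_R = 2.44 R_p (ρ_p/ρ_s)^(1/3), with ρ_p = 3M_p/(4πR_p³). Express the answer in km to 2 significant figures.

1.6 × 10⁵ km

ρ_p = 3M_p/(4πR_p³) = 3 × (1.0 × 10²⁷) / (4π × (5.6 × 10⁷ m)³) = 1400 kg/m³
d_R = 2.44 × 56000 km × (1400/800)^(1/3)
    = 1.6 × 10⁵ km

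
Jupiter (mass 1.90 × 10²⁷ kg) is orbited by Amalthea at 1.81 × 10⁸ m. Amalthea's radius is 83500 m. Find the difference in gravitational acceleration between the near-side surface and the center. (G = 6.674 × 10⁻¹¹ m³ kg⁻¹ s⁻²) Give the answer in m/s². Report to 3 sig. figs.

3.57 × 10⁻³ m/s²

a_tidal = 2GMr/d³
        = 2 × (6.674 × 10⁻¹¹) × (1.90 × 10²⁷) × (83500) / (1.81 × 10⁸)³
        = 3.57 × 10⁻³ m/s²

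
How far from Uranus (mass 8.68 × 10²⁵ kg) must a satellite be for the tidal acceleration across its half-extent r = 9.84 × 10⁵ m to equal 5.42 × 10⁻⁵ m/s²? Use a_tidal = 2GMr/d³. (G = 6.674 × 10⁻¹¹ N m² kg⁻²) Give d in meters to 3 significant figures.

2GMr/d³ = a_tidal  ⇒  d = (2GMr / a_tidal)^(1/3)
d = (2 × 6.674×10⁻¹¹ × (8.68 × 10²⁵) × (9.84 × 10⁵) / (5.42 × 10⁻⁵))^(1/3)
  = 5.95 × 10⁸ m

5.95 × 10⁸ m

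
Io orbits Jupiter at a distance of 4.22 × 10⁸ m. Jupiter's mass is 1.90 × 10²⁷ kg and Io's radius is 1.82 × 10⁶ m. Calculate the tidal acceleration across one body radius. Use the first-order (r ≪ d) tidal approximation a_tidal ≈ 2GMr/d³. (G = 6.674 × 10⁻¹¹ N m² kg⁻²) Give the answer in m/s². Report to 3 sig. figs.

6.14 × 10⁻³ m/s²

Δg = 2GMr/d³
   = 2 × (6.674 × 10⁻¹¹) × (1.90 × 10²⁷) × (1.82 × 10⁶) / (4.22 × 10⁸)³
   = 6.14 × 10⁻³ m/s²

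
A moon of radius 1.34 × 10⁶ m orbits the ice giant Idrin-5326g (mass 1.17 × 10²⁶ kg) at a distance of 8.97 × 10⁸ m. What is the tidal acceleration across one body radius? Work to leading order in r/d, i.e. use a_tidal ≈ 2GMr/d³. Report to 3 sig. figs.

The tidal stretch is the gradient of GM/d² times the body's extent r, hence the 1/d³ dependence.
a_tidal = 2GMr/d³
        = 2 × (6.674 × 10⁻¹¹) × (1.17 × 10²⁶) × (1.34 × 10⁶) / (8.97 × 10⁸)³
        = 2.90 × 10⁻⁵ m/s²

2.90 × 10⁻⁵ m/s²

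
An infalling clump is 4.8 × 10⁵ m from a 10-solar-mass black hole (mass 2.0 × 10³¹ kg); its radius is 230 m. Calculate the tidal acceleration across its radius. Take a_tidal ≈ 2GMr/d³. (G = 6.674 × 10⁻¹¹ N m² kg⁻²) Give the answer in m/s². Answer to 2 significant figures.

5.6 × 10⁶ m/s²

Δg = 2GMr/d³
   = 2 × (6.674 × 10⁻¹¹) × (2.0 × 10³¹) × (230) / (4.8 × 10⁵)³
   = 5.6 × 10⁶ m/s²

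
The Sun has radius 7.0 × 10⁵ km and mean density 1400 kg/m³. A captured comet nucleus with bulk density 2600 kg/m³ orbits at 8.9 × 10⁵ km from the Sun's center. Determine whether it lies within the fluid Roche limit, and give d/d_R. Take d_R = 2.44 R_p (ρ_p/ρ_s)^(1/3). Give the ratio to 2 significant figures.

inside; d/d_R ≈ 0.64

d_R = 2.44 × (7.0 × 10⁵ km) × (1400/2600)^(1/3) = 1.390 × 10⁶ km
d/d_R = (8.9 × 10⁵) / (1.390 × 10⁶) = 0.64
Since d/d_R < 1, the body is inside the Roche limit.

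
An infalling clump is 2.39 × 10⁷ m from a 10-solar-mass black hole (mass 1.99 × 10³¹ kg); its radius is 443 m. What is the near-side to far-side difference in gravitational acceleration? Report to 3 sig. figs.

Δg = 4GMr/d³
   = 4 × (6.674 × 10⁻¹¹) × (1.99 × 10³¹) × (443) / (2.39 × 10⁷)³
   = 1.72 × 10² m/s²

1.72 × 10² m/s²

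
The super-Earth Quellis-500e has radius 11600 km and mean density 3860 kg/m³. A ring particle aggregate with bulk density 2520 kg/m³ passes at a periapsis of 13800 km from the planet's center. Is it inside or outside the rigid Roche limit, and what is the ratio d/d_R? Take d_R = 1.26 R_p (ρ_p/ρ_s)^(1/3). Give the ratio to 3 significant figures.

d_R = 1.26 × (11600 km) × (3860/2520)^(1/3) = 16850 km
d/d_R = (13800) / (16850) = 0.819
Since d/d_R < 1, the body is inside the Roche limit.

inside; d/d_R ≈ 0.819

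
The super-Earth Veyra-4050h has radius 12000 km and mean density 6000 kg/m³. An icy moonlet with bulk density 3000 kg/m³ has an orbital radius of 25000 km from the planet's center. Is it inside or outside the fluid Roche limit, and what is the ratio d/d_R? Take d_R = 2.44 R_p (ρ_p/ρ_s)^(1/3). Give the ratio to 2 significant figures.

inside; d/d_R ≈ 0.68

d_R = 2.44 × (12000 km) × (6000/3000)^(1/3) = 36890 km
d/d_R = (25000) / (36890) = 0.68
Since d/d_R < 1, the body is inside the Roche limit.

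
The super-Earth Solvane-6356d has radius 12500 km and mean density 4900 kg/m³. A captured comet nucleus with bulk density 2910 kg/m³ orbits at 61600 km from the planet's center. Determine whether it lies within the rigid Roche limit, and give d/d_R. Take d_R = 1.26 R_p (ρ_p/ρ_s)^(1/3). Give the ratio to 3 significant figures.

outside; d/d_R ≈ 3.29

d_R = 1.26 × (12500 km) × (4900/2910)^(1/3) = 18740 km
d/d_R = (61600) / (18740) = 3.29
Since d/d_R > 1, the body is outside the Roche limit.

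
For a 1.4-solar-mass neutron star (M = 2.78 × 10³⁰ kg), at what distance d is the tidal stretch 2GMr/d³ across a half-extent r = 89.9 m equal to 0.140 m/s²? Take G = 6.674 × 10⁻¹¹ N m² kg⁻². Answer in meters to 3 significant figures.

6.20 × 10⁷ m

2GMr/d³ = a_tidal  ⇒  d = (2GMr / a_tidal)^(1/3)
d = (2 × 6.674×10⁻¹¹ × (2.78 × 10³⁰) × (89.9) / (0.140))^(1/3)
  = 6.20 × 10⁷ m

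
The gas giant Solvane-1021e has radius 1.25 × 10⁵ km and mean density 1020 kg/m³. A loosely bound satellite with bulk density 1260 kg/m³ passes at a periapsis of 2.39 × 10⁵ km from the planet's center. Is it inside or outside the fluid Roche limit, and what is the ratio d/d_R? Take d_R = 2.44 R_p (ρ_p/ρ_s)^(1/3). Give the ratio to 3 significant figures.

inside; d/d_R ≈ 0.841

d_R = 2.44 × (1.25 × 10⁵ km) × (1020/1260)^(1/3) = 2.843 × 10⁵ km
d/d_R = (2.39 × 10⁵) / (2.843 × 10⁵) = 0.841
Since d/d_R < 1, the body is inside the Roche limit.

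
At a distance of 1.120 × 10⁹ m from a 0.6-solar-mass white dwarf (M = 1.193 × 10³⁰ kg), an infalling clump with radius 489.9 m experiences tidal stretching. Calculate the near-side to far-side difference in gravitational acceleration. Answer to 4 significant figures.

1.111 × 10⁻⁴ m/s²

Δa = 4GMr/d³
   = 4 × (6.674 × 10⁻¹¹) × (1.193 × 10³⁰) × (489.9) / (1.120 × 10⁹)³
   = 1.111 × 10⁻⁴ m/s²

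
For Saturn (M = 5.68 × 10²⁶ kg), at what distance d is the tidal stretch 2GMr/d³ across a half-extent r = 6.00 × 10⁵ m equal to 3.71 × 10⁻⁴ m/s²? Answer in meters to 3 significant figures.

4.97 × 10⁸ m

2GMr/d³ = a_tidal  ⇒  d = (2GMr / a_tidal)^(1/3)
d = (2 × 6.674×10⁻¹¹ × (5.68 × 10²⁶) × (6.00 × 10⁵) / (3.71 × 10⁻⁴))^(1/3)
  = 4.97 × 10⁸ m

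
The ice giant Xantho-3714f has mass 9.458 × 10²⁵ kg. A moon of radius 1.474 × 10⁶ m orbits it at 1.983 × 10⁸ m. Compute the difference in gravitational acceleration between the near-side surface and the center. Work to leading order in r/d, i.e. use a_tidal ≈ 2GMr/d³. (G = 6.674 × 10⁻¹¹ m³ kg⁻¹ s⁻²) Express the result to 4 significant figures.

2.386 × 10⁻³ m/s²

Since r ≪ d, expand the inverse-square field across one radius to get the leading 2GMr/d³ term.
Δg = 2GMr/d³
   = 2 × (6.674 × 10⁻¹¹) × (9.458 × 10²⁵) × (1.474 × 10⁶) / (1.983 × 10⁸)³
   = 2.386 × 10⁻³ m/s²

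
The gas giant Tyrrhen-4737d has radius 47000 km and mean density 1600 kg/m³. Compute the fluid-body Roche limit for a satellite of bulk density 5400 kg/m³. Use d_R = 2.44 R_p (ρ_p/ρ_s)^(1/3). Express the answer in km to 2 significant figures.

76000 km

d_R = 2.44 × 47000 km × (1600/5400)^(1/3)
    = 76000 km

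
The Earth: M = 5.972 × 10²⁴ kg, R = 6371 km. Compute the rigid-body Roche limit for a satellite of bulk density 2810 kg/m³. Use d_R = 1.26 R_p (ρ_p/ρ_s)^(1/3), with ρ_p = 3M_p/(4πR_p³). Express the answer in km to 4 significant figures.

ρ_p = 3M_p/(4πR_p³) = 3 × (5.972 × 10²⁴) / (4π × (6.371 × 10⁶ m)³) = 5513 kg/m³
d_R = 1.26 × 6371 km × (5513/2810)^(1/3)
    = 10050 km

10050 km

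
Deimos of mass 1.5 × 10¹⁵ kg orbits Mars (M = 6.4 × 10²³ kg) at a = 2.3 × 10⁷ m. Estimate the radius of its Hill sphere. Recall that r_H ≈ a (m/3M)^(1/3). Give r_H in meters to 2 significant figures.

r_H ≈ a (m/3M)^(1/3)
    = (2.3 × 10⁷) × (1.5 × 10¹⁵ / (3 × 6.4 × 10²³))^(1/3)
    = 2.1 × 10⁴ m

2.1 × 10⁴ m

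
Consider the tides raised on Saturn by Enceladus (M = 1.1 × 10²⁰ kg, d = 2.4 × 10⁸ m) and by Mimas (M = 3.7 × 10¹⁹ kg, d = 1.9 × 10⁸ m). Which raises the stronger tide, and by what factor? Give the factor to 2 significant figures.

The tide-raising term goes as M/d³ (the gradient of a 1/d² field).
Enceladus: (1.1 × 10²⁰) / (2.4 × 10⁸)³ = 7.957 × 10⁻⁶
Mimas: (3.7 × 10¹⁹) / (1.9 × 10⁸)³ = 5.394 × 10⁻⁶
Ratio (larger/smaller) = 1.5

Enceladus, by a factor of ≈ 1.5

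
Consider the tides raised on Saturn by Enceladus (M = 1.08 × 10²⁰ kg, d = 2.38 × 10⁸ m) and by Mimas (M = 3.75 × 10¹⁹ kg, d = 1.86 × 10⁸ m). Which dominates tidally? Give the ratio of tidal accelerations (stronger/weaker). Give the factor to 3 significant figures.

Compare M/d³ for the two perturbers:
Enceladus: (1.08 × 10²⁰) / (2.38 × 10⁸)³ = 8.011 × 10⁻⁶
Mimas: (3.75 × 10¹⁹) / (1.86 × 10⁸)³ = 5.828 × 10⁻⁶
Ratio (larger/smaller) = 1.37

Enceladus, by a factor of ≈ 1.37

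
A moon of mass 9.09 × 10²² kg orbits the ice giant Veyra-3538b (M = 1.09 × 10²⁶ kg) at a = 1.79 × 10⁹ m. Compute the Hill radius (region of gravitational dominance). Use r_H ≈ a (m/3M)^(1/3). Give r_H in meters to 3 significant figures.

r_H ≈ a (m/3M)^(1/3)
    = (1.79 × 10⁹) × (9.09 × 10²² / (3 × 1.09 × 10²⁶))^(1/3)
    = 1.17 × 10⁸ m

1.17 × 10⁸ m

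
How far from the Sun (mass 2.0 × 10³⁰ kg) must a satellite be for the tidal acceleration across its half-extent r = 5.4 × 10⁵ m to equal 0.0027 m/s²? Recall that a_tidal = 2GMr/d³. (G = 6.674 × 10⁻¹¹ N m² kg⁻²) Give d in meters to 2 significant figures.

2GMr/d³ = a_tidal  ⇒  d = (2GMr / a_tidal)^(1/3)
d = (2 × 6.674×10⁻¹¹ × (2.0 × 10³⁰) × (5.4 × 10⁵) / (0.0027))^(1/3)
  = 3.8 × 10⁹ m

3.8 × 10⁹ m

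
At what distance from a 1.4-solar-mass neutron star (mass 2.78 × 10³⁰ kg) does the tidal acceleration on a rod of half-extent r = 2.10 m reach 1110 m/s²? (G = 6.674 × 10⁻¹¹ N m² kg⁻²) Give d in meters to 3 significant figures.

8.89 × 10⁵ m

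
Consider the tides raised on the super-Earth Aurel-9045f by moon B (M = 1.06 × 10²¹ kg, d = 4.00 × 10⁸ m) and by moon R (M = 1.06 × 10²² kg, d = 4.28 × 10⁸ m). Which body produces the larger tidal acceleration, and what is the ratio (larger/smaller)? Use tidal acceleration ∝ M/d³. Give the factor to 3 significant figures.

Moon R, by a factor of ≈ 8.16

Tidal stretch scales as M/d³; compute that for each body.
Moon B: (1.06 × 10²¹) / (4.00 × 10⁸)³ = 1.656 × 10⁻⁵
Moon R: (1.06 × 10²²) / (4.28 × 10⁸)³ = 1.352 × 10⁻⁴
Ratio (larger/smaller) = 8.16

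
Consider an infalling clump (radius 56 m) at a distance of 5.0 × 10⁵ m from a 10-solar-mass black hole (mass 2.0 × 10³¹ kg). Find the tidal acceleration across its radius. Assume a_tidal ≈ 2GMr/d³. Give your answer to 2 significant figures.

1.2 × 10⁶ m/s²

Δa = 2GMr/d³
   = 2 × (6.674 × 10⁻¹¹) × (2.0 × 10³¹) × (56) / (5.0 × 10⁵)³
   = 1.2 × 10⁶ m/s²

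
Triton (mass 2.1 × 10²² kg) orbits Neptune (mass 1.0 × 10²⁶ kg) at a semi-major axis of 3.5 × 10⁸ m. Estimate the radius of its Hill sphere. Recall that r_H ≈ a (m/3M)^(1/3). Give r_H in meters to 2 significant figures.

r_H ≈ a (m/3M)^(1/3)
    = (3.5 × 10⁸) × (2.1 × 10²² / (3 × 1.0 × 10²⁶))^(1/3)
    = 1.4 × 10⁷ m

1.4 × 10⁷ m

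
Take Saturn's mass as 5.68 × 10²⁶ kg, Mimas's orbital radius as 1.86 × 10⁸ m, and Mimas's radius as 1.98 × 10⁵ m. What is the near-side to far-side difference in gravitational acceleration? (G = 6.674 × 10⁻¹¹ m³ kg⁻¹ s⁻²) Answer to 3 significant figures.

4.67 × 10⁻³ m/s²

Δa = 4GMr/d³
   = 4 × (6.674 × 10⁻¹¹) × (5.68 × 10²⁶) × (1.98 × 10⁵) / (1.86 × 10⁸)³
   = 4.67 × 10⁻³ m/s²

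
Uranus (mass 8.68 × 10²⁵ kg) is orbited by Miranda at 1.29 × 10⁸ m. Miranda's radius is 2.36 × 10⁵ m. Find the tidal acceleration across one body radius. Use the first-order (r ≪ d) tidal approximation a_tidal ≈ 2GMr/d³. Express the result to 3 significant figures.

Since r ≪ d, expand the inverse-square field across one radius to get the leading 2GMr/d³ term.
a_tidal = 2GMr/d³
        = 2 × (6.674 × 10⁻¹¹) × (8.68 × 10²⁵) × (2.36 × 10⁵) / (1.29 × 10⁸)³
        = 1.27 × 10⁻³ m/s²

1.27 × 10⁻³ m/s²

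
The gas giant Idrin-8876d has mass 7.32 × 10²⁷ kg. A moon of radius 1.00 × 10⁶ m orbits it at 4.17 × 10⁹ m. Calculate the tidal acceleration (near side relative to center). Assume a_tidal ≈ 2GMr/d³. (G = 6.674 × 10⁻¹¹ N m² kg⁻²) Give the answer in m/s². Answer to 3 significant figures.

Since r ≪ d, expand the inverse-square field across one radius to get the leading 2GMr/d³ term.
Δa = 2GMr/d³
   = 2 × (6.674 × 10⁻¹¹) × (7.32 × 10²⁷) × (1.00 × 10⁶) / (4.17 × 10⁹)³
   = 1.35 × 10⁻⁵ m/s²

1.35 × 10⁻⁵ m/s²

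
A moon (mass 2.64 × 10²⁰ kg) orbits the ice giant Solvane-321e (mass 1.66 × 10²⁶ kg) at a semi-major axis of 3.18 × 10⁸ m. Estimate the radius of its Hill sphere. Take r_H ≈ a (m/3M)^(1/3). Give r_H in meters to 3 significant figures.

2.57 × 10⁶ m

r_H ≈ a (m/3M)^(1/3)
    = (3.18 × 10⁸) × (2.64 × 10²⁰ / (3 × 1.66 × 10²⁶))^(1/3)
    = 2.57 × 10⁶ m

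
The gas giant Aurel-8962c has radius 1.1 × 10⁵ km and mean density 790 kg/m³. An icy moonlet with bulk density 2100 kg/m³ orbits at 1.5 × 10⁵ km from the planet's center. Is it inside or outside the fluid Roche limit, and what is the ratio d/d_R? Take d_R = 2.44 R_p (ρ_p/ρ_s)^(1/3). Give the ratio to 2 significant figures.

inside; d/d_R ≈ 0.77

d_R = 2.44 × (1.1 × 10⁵ km) × (790/2100)^(1/3) = 1.938 × 10⁵ km
d/d_R = (1.5 × 10⁵) / (1.938 × 10⁵) = 0.77
Since d/d_R < 1, the body is inside the Roche limit.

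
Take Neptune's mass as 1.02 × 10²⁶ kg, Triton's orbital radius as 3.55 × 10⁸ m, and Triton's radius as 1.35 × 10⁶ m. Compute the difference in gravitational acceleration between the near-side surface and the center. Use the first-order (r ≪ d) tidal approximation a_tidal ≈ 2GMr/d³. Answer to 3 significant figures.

4.11 × 10⁻⁴ m/s²

The tidal stretch is the gradient of GM/d² times the body's extent r, hence the 1/d³ dependence.
a_tidal = 2GMr/d³
        = 2 × (6.674 × 10⁻¹¹) × (1.02 × 10²⁶) × (1.35 × 10⁶) / (3.55 × 10⁸)³
        = 4.11 × 10⁻⁴ m/s²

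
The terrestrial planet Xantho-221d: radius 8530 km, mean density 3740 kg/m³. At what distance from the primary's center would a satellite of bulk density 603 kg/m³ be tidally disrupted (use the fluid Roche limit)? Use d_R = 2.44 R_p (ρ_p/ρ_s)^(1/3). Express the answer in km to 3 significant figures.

38200 km

d_R = 2.44 × 8530 km × (3740/603)^(1/3)
    = 38200 km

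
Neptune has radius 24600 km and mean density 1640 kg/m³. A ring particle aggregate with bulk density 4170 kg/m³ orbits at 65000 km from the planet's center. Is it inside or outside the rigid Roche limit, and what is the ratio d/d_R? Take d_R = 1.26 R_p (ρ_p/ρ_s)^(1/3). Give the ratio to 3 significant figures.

outside; d/d_R ≈ 2.86

d_R = 1.26 × (24600 km) × (1640/4170)^(1/3) = 22710 km
d/d_R = (65000) / (22710) = 2.86
Since d/d_R > 1, the body is outside the Roche limit.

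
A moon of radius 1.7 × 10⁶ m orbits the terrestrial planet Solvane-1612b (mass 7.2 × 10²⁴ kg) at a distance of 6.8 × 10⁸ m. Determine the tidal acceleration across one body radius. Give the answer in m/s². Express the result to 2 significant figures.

Δa = 2GMr/d³
   = 2 × (6.674 × 10⁻¹¹) × (7.2 × 10²⁴) × (1.7 × 10⁶) / (6.8 × 10⁸)³
   = 5.2 × 10⁻⁶ m/s²

5.2 × 10⁻⁶ m/s²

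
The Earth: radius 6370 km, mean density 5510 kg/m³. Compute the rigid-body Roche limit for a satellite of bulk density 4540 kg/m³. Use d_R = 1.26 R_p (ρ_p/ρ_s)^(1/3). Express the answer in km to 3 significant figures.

8560 km

d_R = 1.26 × 6370 km × (5510/4540)^(1/3)
    = 8560 km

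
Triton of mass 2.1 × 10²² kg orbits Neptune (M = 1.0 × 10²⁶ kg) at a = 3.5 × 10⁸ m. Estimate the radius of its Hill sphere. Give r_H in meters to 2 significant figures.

1.4 × 10⁷ m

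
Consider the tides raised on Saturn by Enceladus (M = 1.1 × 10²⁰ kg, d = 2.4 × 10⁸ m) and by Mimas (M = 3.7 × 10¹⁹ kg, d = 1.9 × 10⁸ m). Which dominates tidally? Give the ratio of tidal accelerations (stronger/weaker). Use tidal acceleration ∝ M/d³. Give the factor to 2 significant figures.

Tidal acceleration ∝ M/d³, so compare M/d³ for each.
Enceladus: (1.1 × 10²⁰) / (2.4 × 10⁸)³ = 7.957 × 10⁻⁶
Mimas: (3.7 × 10¹⁹) / (1.9 × 10⁸)³ = 5.394 × 10⁻⁶
Ratio (larger/smaller) = 1.5

Enceladus, by a factor of ≈ 1.5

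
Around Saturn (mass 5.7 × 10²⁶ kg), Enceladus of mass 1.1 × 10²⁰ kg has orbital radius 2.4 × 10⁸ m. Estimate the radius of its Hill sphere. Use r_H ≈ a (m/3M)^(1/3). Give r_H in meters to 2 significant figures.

9.6 × 10⁵ m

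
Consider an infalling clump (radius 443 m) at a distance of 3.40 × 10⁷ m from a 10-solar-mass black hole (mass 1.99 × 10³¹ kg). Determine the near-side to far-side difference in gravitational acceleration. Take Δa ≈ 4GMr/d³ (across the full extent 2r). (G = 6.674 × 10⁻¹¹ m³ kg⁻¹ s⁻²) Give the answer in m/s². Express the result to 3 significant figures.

Near-to-far spans 2r, so the tidal difference is twice the near-to-center value: 4GMr/d³.
Δg = 4GMr/d³
   = 4 × (6.674 × 10⁻¹¹) × (1.99 × 10³¹) × (443) / (3.40 × 10⁷)³
   = 5.99 × 10¹ m/s²

5.99 × 10¹ m/s²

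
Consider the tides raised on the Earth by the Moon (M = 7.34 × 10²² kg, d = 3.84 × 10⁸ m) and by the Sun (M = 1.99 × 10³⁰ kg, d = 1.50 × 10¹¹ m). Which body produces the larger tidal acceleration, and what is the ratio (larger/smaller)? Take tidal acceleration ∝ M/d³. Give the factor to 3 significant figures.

Tidal acceleration ∝ M/d³, so compare M/d³ for each.
The Moon: (7.34 × 10²²) / (3.84 × 10⁸)³ = 1.296 × 10⁻³
The Sun: (1.99 × 10³⁰) / (1.50 × 10¹¹)³ = 5.896 × 10⁻⁴
Ratio (larger/smaller) = 2.20

The Moon, by a factor of ≈ 2.20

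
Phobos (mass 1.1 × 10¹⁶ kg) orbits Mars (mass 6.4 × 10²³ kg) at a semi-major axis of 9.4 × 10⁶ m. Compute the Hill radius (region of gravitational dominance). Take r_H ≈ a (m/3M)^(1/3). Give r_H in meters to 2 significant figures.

1.7 × 10⁴ m

r_H ≈ a (m/3M)^(1/3)
    = (9.4 × 10⁶) × (1.1 × 10¹⁶ / (3 × 6.4 × 10²³))^(1/3)
    = 1.7 × 10⁴ m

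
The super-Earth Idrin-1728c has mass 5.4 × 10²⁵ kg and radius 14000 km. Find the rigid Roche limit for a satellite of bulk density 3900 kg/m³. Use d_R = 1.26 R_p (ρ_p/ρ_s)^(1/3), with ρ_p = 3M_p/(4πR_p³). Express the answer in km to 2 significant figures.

19000 km

ρ_p = 3M_p/(4πR_p³) = 3 × (5.4 × 10²⁵) / (4π × (1.4 × 10⁷ m)³) = 4700 kg/m³
d_R = 1.26 × 14000 km × (4700/3900)^(1/3)
    = 19000 km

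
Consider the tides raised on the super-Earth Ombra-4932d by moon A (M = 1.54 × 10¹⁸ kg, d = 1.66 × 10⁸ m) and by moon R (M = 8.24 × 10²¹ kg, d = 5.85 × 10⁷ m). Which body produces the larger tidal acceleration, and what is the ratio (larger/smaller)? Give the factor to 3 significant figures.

Moon R, by a factor of ≈ 1.22 × 10⁵

The tide-raising term goes as M/d³ (the gradient of a 1/d² field).
Moon A: (1.54 × 10¹⁸) / (1.66 × 10⁸)³ = 3.367 × 10⁻⁷
Moon R: (8.24 × 10²¹) / (5.85 × 10⁷)³ = 4.116 × 10⁻²
Ratio (larger/smaller) = 1.22 × 10⁵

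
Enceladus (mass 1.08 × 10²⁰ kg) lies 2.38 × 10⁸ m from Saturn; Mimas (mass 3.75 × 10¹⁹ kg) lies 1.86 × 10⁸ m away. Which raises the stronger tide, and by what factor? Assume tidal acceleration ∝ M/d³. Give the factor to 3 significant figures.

Enceladus, by a factor of ≈ 1.37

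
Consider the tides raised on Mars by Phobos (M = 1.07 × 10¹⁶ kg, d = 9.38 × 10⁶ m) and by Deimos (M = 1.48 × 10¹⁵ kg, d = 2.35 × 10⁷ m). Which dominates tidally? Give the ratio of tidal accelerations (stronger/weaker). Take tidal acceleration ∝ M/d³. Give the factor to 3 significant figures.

Phobos, by a factor of ≈ 114

The tide-raising term goes as M/d³ (the gradient of a 1/d² field).
Phobos: (1.07 × 10¹⁶) / (9.38 × 10⁶)³ = 1.297 × 10⁻⁵
Deimos: (1.48 × 10¹⁵) / (2.35 × 10⁷)³ = 1.140 × 10⁻⁷
Ratio (larger/smaller) = 114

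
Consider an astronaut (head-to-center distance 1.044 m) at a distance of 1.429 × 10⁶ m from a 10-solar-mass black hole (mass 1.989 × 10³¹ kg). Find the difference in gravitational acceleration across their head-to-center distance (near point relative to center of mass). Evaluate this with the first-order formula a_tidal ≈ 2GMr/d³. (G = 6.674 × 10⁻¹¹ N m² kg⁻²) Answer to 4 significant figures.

Δa = 2GMr/d³
   = 2 × (6.674 × 10⁻¹¹) × (1.989 × 10³¹) × (1.044) / (1.429 × 10⁶)³
   = 9.498 × 10² m/s²

9.498 × 10² m/s²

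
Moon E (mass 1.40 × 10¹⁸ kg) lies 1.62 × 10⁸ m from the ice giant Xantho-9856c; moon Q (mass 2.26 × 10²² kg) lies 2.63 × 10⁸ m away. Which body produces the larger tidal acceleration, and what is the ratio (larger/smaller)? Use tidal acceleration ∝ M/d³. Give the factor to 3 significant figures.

Moon Q, by a factor of ≈ 3770

The tide-raising term goes as M/d³ (the gradient of a 1/d² field).
Moon E: (1.40 × 10¹⁸) / (1.62 × 10⁸)³ = 3.293 × 10⁻⁷
Moon Q: (2.26 × 10²²) / (2.63 × 10⁸)³ = 1.242 × 10⁻³
Ratio (larger/smaller) = 3770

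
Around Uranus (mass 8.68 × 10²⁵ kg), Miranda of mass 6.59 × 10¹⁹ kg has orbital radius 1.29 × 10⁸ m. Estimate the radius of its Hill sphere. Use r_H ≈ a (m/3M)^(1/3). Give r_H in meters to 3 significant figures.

8.16 × 10⁵ m

r_H ≈ a (m/3M)^(1/3)
    = (1.29 × 10⁸) × (6.59 × 10¹⁹ / (3 × 8.68 × 10²⁵))^(1/3)
    = 8.16 × 10⁵ m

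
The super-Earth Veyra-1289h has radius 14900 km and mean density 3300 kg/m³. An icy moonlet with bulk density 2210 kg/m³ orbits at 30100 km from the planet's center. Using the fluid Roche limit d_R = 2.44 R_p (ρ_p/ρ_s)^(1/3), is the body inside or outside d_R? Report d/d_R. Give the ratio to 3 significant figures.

inside; d/d_R ≈ 0.724

d_R = 2.44 × (14900 km) × (3300/2210)^(1/3) = 41550 km
d/d_R = (30100) / (41550) = 0.724
Since d/d_R < 1, the body is inside the Roche limit.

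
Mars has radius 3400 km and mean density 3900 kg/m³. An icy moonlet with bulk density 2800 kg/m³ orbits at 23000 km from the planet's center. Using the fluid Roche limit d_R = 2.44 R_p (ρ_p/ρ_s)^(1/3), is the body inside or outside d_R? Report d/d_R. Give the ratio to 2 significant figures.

outside; d/d_R ≈ 2.5

d_R = 2.44 × (3400 km) × (3900/2800)^(1/3) = 9265 km
d/d_R = (23000) / (9265) = 2.5
Since d/d_R > 1, the body is outside the Roche limit.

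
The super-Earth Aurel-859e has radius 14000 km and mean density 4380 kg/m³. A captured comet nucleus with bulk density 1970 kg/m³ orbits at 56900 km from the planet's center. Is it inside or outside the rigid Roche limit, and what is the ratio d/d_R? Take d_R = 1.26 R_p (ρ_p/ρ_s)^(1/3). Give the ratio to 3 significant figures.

d_R = 1.26 × (14000 km) × (4380/1970)^(1/3) = 23020 km
d/d_R = (56900) / (23020) = 2.47
Since d/d_R > 1, the body is outside the Roche limit.

outside; d/d_R ≈ 2.47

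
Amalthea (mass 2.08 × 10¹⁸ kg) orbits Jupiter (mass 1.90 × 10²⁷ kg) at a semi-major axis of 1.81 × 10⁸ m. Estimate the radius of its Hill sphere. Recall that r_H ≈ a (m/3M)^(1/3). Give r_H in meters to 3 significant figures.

1.29 × 10⁵ m

r_H ≈ a (m/3M)^(1/3)
    = (1.81 × 10⁸) × (2.08 × 10¹⁸ / (3 × 1.90 × 10²⁷))^(1/3)
    = 1.29 × 10⁵ m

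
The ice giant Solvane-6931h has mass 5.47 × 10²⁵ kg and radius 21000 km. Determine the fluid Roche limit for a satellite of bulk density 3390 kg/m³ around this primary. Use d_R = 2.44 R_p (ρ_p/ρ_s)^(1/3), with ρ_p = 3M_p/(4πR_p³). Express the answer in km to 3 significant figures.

ρ_p = 3M_p/(4πR_p³) = 3 × (5.47 × 10²⁵) / (4π × (2.10 × 10⁷ m)³) = 1410 kg/m³
d_R = 2.44 × 21000 km × (1410/3390)^(1/3)
    = 38200 km

38200 km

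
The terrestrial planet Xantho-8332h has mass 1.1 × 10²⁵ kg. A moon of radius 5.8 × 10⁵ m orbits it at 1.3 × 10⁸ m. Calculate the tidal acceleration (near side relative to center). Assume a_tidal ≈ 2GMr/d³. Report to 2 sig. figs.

3.9 × 10⁻⁴ m/s²

a_tidal = 2GMr/d³
        = 2 × (6.674 × 10⁻¹¹) × (1.1 × 10²⁵) × (5.8 × 10⁵) / (1.3 × 10⁸)³
        = 3.9 × 10⁻⁴ m/s²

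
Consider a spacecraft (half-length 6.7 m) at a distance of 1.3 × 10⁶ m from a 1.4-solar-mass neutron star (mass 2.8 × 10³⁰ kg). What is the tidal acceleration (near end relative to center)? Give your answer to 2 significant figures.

a_tidal = 2GMr/d³
        = 2 × (6.674 × 10⁻¹¹) × (2.8 × 10³⁰) × (6.7) / (1.3 × 10⁶)³
        = 1.1 × 10³ m/s²

1.1 × 10³ m/s²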